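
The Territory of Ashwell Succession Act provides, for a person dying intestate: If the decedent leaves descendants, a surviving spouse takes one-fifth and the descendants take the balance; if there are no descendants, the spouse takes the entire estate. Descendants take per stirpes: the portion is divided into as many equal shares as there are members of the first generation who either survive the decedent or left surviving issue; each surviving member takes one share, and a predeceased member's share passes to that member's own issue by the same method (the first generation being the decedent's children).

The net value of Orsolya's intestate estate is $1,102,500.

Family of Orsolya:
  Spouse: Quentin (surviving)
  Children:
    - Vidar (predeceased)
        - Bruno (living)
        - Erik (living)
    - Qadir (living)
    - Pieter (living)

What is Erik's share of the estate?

Erik receives $147,000.

Quentin takes one-fifth of $1,102,500 = $220,500. The remaining $882,000 passes to the descendants.
The descendants' portion ($882,000) is divided into 3 shares of $294,000: Qadir and Pieter each take $294,000; Vidar's $294,000 share passes to Vidar's issue.
Vidar's share ($294,000) is divided into 2 shares of $147,000: Bruno and Erik each take $147,000.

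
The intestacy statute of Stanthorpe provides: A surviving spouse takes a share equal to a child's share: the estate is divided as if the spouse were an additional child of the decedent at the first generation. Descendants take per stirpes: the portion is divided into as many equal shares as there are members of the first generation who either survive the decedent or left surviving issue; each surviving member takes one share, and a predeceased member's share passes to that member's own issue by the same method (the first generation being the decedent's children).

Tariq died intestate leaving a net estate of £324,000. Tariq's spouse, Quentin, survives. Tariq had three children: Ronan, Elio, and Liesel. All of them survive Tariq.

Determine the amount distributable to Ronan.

The spouse counts as an additional share at the children's level, so there are 4 primary shares of £81,000. Quentin takes one such share (£81,000).
The children's combined portion (£243,000) is divided into 3 shares of £81,000: Ronan, Elio, and Liesel each take £81,000.

Ronan receives £81,000.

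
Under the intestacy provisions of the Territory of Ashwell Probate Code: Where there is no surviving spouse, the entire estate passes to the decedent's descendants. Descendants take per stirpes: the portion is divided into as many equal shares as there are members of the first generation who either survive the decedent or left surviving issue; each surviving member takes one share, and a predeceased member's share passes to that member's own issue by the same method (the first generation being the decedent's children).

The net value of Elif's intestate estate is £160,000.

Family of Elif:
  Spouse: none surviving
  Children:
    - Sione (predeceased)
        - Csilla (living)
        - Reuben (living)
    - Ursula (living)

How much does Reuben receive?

The entire £160,000 passes to the descendants.
That amount (£160,000) is divided into 2 shares of £80,000: Ursula takes £80,000; Sione's £80,000 share passes to Sione's issue.
Sione's share (£80,000) is divided into 2 shares of £40,000: Csilla and Reuben each take £40,000.

Reuben receives £40,000.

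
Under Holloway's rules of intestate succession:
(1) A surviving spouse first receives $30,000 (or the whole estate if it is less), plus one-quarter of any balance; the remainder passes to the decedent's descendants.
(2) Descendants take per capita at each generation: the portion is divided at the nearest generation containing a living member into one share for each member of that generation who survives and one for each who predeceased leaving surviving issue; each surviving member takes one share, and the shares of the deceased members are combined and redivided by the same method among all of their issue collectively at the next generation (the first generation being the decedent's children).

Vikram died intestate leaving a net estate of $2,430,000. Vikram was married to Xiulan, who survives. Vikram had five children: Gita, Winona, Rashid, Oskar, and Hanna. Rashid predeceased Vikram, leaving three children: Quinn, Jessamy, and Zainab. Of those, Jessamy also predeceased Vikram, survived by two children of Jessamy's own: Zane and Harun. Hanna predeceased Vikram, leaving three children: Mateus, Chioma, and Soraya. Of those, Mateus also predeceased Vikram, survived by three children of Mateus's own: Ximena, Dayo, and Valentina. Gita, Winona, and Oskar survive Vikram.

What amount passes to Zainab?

Xiulan first takes $30,000, leaving a balance of $2,400,000. Xiulan then takes one-quarter of the balance ($600,000), for a total of $630,000. The remaining $1,800,000 passes to the descendants.
The descendants' portion ($1,800,000) is divided at the children's generation into 5 shares of $360,000. Gita, Winona, and Oskar each take $360,000. The 2 shares of the deceased (Rashid and Hanna) are combined into a pool of $720,000.
That pool ($720,000) is divided at the grandchildren's generation into 6 shares of $120,000. Quinn, Zainab, Chioma, and Soraya each take $120,000. The 2 shares of the deceased (Jessamy and Mateus) are combined into a pool of $240,000.
That pool ($240,000) is divided at the great-grandchildren's generation equally among Zane, Harun, Ximena, Dayo, and Valentina: $48,000 each.

Zainab receives $120,000.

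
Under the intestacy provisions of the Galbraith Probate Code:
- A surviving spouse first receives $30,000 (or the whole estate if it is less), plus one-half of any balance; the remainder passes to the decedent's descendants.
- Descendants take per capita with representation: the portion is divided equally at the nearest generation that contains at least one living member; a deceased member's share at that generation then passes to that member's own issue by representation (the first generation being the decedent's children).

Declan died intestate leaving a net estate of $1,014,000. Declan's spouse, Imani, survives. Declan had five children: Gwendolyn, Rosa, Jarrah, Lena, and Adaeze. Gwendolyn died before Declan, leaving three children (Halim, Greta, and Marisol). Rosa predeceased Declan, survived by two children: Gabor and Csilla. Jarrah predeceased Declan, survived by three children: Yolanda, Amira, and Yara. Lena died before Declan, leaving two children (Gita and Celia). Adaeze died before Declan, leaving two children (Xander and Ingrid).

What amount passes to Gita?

Gita receives $41,000.

Imani first takes $30,000, leaving a balance of $984,000. Imani then takes one-half of the balance ($492,000), for a total of $522,000. The remaining $492,000 passes to the descendants.
No child survives, so the initial division is made at the grandchildren's generation.
The descendants' portion ($492,000) is divided into 12 shares of $41,000: Halim, Greta, Marisol, Gabor, Csilla, Yolanda, Amira, Yara, Gita, Celia, Xander, and Ingrid each take $41,000.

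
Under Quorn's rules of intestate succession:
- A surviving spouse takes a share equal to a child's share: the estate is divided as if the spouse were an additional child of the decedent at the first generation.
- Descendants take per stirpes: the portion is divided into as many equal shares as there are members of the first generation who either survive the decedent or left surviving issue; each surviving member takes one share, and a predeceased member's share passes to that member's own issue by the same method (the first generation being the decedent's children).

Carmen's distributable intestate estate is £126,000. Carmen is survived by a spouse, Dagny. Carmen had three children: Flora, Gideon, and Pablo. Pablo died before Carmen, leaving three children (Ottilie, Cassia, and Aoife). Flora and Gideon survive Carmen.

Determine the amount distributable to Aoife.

The spouse counts as an additional share at the children's level, so there are 4 primary shares of £31,500. Dagny takes one such share (£31,500).
The children's combined portion (£94,500) is divided into 3 shares of £31,500: Flora and Gideon each take £31,500; Pablo's £31,500 share passes to Pablo's issue.
Pablo's share (£31,500) is divided into 3 shares of £10,500: Ottilie, Cassia, and Aoife each take £10,500.

Aoife receives £10,500.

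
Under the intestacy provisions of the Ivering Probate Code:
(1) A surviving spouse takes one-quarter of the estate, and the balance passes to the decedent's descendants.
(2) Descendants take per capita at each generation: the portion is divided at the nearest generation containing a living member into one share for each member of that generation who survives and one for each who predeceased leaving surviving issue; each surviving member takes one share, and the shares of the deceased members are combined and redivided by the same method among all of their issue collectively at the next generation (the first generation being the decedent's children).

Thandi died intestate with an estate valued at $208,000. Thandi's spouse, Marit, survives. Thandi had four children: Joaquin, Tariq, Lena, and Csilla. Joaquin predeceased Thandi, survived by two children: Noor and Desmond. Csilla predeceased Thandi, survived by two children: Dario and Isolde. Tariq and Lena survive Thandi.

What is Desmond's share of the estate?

Desmond receives $19,500.

Marit takes one-quarter of $208,000 = $52,000. The remaining $156,000 passes to the descendants.
The descendants' portion ($156,000) is divided at the children's generation into 4 shares of $39,000. Tariq and Lena each take $39,000. The 2 shares of the deceased (Joaquin and Csilla) are combined into a pool of $78,000.
That pool ($78,000) is divided at the grandchildren's generation equally among Noor, Desmond, Dario, and Isolde: $19,500 each.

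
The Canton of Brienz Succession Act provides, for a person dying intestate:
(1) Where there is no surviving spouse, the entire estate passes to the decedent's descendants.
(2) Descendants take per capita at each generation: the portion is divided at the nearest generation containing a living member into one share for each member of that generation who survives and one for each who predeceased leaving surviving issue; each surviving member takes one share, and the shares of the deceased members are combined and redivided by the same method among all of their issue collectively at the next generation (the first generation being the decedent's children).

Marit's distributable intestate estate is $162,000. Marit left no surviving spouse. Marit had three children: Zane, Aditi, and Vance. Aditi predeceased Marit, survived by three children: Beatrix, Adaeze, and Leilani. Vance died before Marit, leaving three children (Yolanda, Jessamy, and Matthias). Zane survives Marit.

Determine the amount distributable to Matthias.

Matthias receives $18,000.

The entire $162,000 passes to the descendants.
That amount ($162,000) is divided at the children's generation into 3 shares of $54,000. Zane takes $54,000. The 2 shares of the deceased (Aditi and Vance) are combined into a pool of $108,000.
That pool ($108,000) is divided at the grandchildren's generation equally among Beatrix, Adaeze, Leilani, Yolanda, Jessamy, and Matthias: $18,000 each.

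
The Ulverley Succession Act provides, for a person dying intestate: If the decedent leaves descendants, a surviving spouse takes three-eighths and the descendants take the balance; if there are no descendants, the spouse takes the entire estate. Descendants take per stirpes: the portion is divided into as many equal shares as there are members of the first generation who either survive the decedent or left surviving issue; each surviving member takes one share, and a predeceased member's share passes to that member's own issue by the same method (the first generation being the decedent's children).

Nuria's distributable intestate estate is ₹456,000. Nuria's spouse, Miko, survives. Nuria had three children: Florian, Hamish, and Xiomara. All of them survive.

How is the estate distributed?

Miko takes three-eighths of ₹456,000 = ₹171,000. The remaining ₹285,000 passes to the descendants.
The descendants' portion (₹285,000) is divided into 3 shares of ₹95,000: Florian, Hamish, and Xiomara each take ₹95,000.

Miko: ₹171,000; Florian: ₹95,000; Hamish: ₹95,000; Xiomara: ₹95,000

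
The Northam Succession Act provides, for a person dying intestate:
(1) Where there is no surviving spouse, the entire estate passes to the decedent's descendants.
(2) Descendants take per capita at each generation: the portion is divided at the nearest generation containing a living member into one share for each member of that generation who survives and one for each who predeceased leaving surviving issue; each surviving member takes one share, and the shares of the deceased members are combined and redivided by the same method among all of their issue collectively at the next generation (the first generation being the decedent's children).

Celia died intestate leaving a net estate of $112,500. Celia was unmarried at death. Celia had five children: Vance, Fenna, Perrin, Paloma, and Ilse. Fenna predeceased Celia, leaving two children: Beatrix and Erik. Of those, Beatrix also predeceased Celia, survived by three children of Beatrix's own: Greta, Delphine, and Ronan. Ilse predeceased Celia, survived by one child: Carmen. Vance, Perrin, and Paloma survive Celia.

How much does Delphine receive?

Delphine receives $5,000.

The entire $112,500 passes to the descendants.
That amount ($112,500) is divided at the children's generation into 5 shares of $22,500. Vance, Perrin, and Paloma each take $22,500. The 2 shares of the deceased (Fenna and Ilse) are combined into a pool of $45,000.
That pool ($45,000) is divided at the grandchildren's generation into 3 shares of $15,000. Erik and Carmen each take $15,000. The remaining share for the deceased Beatrix ($15,000) is carried to the next generation.
That pool ($15,000) is divided at the great-grandchildren's generation equally among Greta, Delphine, and Ronan: $5,000 each.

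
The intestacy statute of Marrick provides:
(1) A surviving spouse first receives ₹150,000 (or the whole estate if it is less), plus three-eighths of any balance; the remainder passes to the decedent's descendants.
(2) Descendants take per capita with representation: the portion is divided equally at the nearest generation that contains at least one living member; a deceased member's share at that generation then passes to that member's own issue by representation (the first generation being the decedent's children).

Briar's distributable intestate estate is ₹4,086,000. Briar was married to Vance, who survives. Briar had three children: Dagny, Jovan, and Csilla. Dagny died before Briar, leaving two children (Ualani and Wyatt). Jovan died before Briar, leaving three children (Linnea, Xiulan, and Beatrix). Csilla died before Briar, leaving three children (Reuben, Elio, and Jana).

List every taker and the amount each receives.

Vance: ₹1,626,000; Ualani: ₹307,500; Wyatt: ₹307,500; Linnea: ₹307,500; Xiulan: ₹307,500; Beatrix: ₹307,500; Reuben: ₹307,500; Elio: ₹307,500; Jana: ₹307,500

Vance first takes ₹150,000, leaving a balance of ₹3,936,000. Vance then takes three-eighths of the balance (₹1,476,000), for a total of ₹1,626,000. The remaining ₹2,460,000 passes to the descendants.
No child survives, so the initial division is made at the grandchildren's generation.
The descendants' portion (₹2,460,000) is divided into 8 shares of ₹307,500: Ualani, Wyatt, Linnea, Xiulan, Beatrix, Reuben, Elio, and Jana each take ₹307,500.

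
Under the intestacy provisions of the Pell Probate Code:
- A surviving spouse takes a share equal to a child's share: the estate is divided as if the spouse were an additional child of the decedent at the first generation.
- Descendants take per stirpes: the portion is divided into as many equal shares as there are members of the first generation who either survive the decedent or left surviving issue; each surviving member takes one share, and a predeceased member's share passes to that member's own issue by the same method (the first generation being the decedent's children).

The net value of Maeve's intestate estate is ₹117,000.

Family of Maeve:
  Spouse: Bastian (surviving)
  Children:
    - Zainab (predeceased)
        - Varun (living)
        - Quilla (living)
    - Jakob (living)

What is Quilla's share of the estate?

The spouse counts as an additional share at the children's level, so there are 3 primary shares of ₹39,000. Bastian takes one such share (₹39,000).
The children's combined portion (₹78,000) is divided into 2 shares of ₹39,000: Jakob takes ₹39,000; Zainab's ₹39,000 share passes to Zainab's issue.
Zainab's share (₹39,000) is divided into 2 shares of ₹19,500: Varun and Quilla each take ₹19,500.

Quilla receives ₹19,500.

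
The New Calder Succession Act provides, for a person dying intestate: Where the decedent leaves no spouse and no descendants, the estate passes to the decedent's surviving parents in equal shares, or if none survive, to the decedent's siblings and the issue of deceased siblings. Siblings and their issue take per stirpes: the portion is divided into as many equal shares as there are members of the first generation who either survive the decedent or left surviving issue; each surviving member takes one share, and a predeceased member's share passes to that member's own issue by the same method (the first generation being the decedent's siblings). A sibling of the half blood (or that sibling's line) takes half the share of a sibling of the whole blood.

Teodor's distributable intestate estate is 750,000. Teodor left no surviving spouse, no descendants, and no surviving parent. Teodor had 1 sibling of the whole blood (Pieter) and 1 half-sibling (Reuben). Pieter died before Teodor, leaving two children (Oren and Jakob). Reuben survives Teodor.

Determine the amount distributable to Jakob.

Jakob receives 250,000.

The entire 750,000 passes to the siblings and their issue.
Counting each half-blood sibling's line as half a unit, there are 3/2 units in 750,000, so one unit is 500,000. Whole-blood lines (Pieter) take 500,000 each; half-blood lines (Reuben) take 250,000 each.
Pieter's share (500,000) is divided into 2 shares of 250,000: Oren and Jakob each take 250,000.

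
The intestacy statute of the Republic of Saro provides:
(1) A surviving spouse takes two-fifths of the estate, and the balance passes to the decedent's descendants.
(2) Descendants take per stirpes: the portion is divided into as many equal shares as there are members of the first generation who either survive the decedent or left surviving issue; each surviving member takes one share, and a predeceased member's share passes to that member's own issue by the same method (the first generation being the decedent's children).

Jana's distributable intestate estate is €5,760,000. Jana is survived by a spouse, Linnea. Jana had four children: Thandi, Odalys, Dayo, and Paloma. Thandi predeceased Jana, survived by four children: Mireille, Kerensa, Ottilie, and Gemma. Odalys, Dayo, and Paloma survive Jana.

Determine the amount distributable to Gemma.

Gemma receives €216,000.

Linnea takes two-fifths of €5,760,000 = €2,304,000. The remaining €3,456,000 passes to the descendants.
The descendants' portion (€3,456,000) is divided into 4 shares of €864,000: Odalys, Dayo, and Paloma each take €864,000; Thandi's €864,000 share passes to Thandi's issue.
Thandi's share (€864,000) is divided into 4 shares of €216,000: Mireille, Kerensa, Ottilie, and Gemma each take €216,000.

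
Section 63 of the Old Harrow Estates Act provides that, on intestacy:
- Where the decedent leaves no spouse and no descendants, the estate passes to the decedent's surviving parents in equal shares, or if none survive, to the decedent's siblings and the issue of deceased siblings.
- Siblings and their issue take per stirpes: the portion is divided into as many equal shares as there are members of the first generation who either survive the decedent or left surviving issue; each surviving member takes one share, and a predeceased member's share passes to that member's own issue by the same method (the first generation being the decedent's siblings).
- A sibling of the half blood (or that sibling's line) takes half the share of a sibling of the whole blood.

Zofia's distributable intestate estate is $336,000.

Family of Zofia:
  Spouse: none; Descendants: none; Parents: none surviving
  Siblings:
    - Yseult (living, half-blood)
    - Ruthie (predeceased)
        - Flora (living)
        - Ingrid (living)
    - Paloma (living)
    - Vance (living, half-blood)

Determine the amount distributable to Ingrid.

Ingrid receives $56,000.

The entire $336,000 passes to the siblings and their issue.
Counting each half-blood sibling's line as half a unit, there are 3 units in $336,000, so one unit is $112,000. Whole-blood lines (Ruthie and Paloma) take $112,000 each; half-blood lines (Yseult and Vance) take $56,000 each.
Ruthie's share ($112,000) is divided into 2 shares of $56,000: Flora and Ingrid each take $56,000.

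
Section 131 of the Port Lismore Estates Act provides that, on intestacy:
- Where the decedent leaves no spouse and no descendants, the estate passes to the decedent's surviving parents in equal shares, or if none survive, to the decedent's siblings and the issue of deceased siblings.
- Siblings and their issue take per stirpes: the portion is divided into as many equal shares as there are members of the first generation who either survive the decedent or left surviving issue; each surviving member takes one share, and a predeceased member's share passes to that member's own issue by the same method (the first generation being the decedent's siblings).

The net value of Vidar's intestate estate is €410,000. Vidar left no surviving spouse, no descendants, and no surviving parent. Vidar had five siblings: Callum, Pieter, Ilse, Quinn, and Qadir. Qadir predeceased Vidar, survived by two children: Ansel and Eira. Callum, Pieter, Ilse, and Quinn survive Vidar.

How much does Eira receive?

The entire €410,000 passes to the siblings and their issue.
That amount (€410,000) is divided into 5 shares of €82,000: Callum, Pieter, Ilse, and Quinn each take €82,000; Qadir's €82,000 share passes to Qadir's issue.
Qadir's share (€82,000) is divided into 2 shares of €41,000: Ansel and Eira each take €41,000.

Eira receives €41,000.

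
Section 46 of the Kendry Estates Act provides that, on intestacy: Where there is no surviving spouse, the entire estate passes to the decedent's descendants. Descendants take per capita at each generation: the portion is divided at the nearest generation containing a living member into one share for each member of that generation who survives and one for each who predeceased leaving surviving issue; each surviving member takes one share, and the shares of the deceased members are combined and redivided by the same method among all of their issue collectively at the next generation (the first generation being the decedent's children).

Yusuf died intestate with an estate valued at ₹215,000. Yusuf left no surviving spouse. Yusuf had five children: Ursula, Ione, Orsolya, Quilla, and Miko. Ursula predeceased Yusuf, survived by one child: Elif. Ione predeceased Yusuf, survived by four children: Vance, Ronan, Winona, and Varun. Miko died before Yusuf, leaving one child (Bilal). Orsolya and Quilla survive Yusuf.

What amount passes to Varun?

The entire ₹215,000 passes to the descendants.
That amount (₹215,000) is divided at the children's generation into 5 shares of ₹43,000. Orsolya and Quilla each take ₹43,000. The 3 shares of the deceased (Ursula, Ione, and Miko) are combined into a pool of ₹129,000.
That pool (₹129,000) is divided at the grandchildren's generation equally among Elif, Vance, Ronan, Winona, Varun, and Bilal: ₹21,500 each.

Varun receives ₹21,500.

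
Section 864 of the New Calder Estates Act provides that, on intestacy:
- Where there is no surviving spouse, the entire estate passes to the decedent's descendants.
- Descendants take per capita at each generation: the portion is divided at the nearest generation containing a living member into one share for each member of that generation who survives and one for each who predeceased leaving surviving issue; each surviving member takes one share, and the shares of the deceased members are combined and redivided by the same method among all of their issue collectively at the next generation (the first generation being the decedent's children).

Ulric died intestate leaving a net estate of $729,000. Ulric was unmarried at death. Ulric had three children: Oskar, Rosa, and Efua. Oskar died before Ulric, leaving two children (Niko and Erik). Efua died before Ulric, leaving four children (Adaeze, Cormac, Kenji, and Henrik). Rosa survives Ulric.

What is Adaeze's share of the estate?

Adaeze receives $81,000.

The entire $729,000 passes to the descendants.
That amount ($729,000) is divided at the children's generation into 3 shares of $243,000. Rosa takes $243,000. The 2 shares of the deceased (Oskar and Efua) are combined into a pool of $486,000.
That pool ($486,000) is divided at the grandchildren's generation equally among Niko, Erik, Adaeze, Cormac, Kenji, and Henrik: $81,000 each.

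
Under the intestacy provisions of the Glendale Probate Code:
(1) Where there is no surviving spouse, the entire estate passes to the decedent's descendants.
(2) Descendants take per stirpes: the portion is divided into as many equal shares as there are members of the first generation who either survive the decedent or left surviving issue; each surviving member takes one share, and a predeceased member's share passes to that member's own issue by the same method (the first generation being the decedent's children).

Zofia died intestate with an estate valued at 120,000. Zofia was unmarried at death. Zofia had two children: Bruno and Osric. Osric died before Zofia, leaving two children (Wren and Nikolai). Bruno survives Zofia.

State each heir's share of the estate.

The entire 120,000 passes to the descendants.
That amount (120,000) is divided into 2 shares of 60,000: Bruno takes 60,000; Osric's 60,000 share passes to Osric's issue.
Osric's share (60,000) is divided into 2 shares of 30,000: Wren and Nikolai each take 30,000.

Bruno: 60,000; Wren: 30,000; Nikolai: 30,000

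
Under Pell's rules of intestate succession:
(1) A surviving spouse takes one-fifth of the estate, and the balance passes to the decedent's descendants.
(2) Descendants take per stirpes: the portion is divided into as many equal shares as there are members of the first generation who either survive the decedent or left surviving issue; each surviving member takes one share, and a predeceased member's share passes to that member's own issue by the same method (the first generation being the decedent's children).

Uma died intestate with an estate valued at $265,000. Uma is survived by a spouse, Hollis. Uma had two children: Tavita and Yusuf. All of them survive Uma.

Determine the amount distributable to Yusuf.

Yusuf receives $106,000.

Hollis takes one-fifth of $265,000 = $53,000. The remaining $212,000 passes to the descendants.
The descendants' portion ($212,000) is divided into 2 shares of $106,000: Tavita and Yusuf each take $106,000.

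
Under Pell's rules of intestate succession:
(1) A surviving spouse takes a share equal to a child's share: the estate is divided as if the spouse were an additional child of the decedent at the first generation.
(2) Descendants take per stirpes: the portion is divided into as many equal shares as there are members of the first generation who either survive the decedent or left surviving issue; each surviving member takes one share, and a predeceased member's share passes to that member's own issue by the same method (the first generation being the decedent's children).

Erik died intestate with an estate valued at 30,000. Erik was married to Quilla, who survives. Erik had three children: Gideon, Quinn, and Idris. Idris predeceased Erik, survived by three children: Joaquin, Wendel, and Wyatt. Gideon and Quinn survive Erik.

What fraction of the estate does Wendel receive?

The spouse counts as an additional share at the children's level, so there are 4 primary shares of 7,500. Quilla takes one such share (7,500).
The children's combined portion (22,500) is divided into 3 shares of 7,500: Gideon and Quinn each take 7,500; Idris's 7,500 share passes to Idris's issue.
Idris's share (7,500) is divided into 3 shares of 2,500: Joaquin, Wendel, and Wyatt each take 2,500.

Wendel receives 1/12 of the estate.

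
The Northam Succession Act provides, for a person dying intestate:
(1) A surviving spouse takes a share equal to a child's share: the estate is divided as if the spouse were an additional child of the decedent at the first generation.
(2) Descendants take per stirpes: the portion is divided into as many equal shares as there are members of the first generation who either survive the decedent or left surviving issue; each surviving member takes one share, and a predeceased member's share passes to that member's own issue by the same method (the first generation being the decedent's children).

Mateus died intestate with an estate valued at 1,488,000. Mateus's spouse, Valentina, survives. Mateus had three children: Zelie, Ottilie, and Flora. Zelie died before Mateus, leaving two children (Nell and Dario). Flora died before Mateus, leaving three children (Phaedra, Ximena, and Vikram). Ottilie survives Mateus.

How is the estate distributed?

The spouse counts as an additional share at the children's level, so there are 4 primary shares of 372,000. Valentina takes one such share (372,000).
The children's combined portion (1,116,000) is divided into 3 shares of 372,000: Ottilie takes 372,000; Zelie's 372,000 share passes to Zelie's issue; Flora's 372,000 share passes to Flora's issue.
Zelie's share (372,000) is divided into 2 shares of 186,000: Nell and Dario each take 186,000.
Flora's share (372,000) is divided into 3 shares of 124,000: Phaedra, Ximena, and Vikram each take 124,000.

Valentina: 372,000; Nell: 186,000; Dario: 186,000; Ottilie: 372,000; Phaedra: 124,000; Ximena: 124,000; Vikram: 124,000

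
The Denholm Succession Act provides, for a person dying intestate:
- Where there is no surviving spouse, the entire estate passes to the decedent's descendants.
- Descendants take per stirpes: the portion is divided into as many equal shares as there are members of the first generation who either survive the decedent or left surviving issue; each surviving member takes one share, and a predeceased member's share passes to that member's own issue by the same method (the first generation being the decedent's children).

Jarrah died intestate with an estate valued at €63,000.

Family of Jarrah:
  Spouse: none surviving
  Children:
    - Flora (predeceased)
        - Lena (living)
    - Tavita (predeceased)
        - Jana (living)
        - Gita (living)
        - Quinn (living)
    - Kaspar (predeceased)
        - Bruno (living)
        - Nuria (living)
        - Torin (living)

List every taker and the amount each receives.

Lena: €21,000; Jana: €7,000; Gita: €7,000; Quinn: €7,000; Bruno: €7,000; Nuria: €7,000; Torin: €7,000

The entire €63,000 passes to the descendants.
That amount (€63,000) is divided into 3 shares of €21,000: Flora's €21,000 share passes to Flora's issue; Tavita's €21,000 share passes to Tavita's issue; Kaspar's €21,000 share passes to Kaspar's issue.
Flora's share (€21,000) passes entirely to Lena.
Tavita's share (€21,000) is divided into 3 shares of €7,000: Jana, Gita, and Quinn each take €7,000.
Kaspar's share (€21,000) is divided into 3 shares of €7,000: Bruno, Nuria, and Torin each take €7,000.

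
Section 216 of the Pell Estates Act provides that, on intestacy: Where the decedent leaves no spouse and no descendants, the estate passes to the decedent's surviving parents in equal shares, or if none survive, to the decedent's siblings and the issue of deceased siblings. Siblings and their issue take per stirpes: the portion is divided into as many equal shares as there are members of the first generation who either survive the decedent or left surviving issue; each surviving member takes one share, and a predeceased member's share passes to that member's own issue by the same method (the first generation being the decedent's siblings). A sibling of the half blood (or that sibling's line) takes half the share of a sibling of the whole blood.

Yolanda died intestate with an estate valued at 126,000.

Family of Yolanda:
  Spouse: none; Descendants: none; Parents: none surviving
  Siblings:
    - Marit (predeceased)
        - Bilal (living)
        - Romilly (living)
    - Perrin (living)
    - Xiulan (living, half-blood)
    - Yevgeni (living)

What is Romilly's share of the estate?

Romilly receives 18,000.

The entire 126,000 passes to the siblings and their issue.
Counting each half-blood sibling's line as half a unit, there are 7/2 units in 126,000, so one unit is 36,000. Whole-blood lines (Marit, Perrin, and Yevgeni) take 36,000 each; half-blood lines (Xiulan) take 18,000 each.
Marit's share (36,000) is divided into 2 shares of 18,000: Bilal and Romilly each take 18,000.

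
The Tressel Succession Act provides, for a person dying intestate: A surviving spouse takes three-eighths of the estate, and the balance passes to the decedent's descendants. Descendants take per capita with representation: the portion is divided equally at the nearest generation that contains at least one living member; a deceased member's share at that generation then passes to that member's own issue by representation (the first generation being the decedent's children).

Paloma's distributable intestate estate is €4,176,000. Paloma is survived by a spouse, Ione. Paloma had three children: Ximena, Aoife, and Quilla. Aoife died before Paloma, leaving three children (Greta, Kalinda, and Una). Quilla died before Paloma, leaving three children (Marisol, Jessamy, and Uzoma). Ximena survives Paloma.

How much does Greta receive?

Ione takes three-eighths of €4,176,000 = €1,566,000. The remaining €2,610,000 passes to the descendants.
The descendants' portion (€2,610,000) is divided into 3 shares of €870,000: Ximena takes €870,000; Aoife's €870,000 share passes to Aoife's issue; Quilla's €870,000 share passes to Quilla's issue.
Aoife's share (€870,000) is divided into 3 shares of €290,000: Greta, Kalinda, and Una each take €290,000.
Quilla's share (€870,000) is divided into 3 shares of €290,000: Marisol, Jessamy, and Uzoma each take €290,000.

Greta receives €290,000.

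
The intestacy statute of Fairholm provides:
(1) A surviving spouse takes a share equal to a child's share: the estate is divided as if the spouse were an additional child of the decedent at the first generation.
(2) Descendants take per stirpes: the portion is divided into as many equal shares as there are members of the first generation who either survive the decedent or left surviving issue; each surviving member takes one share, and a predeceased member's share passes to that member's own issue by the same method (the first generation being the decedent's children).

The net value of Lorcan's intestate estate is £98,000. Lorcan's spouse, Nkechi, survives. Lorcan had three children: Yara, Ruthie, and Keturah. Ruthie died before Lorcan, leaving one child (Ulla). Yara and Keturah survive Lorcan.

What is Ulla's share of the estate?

Ulla receives £24,500.

The spouse counts as an additional share at the children's level, so there are 4 primary shares of £24,500. Nkechi takes one such share (£24,500).
The children's combined portion (£73,500) is divided into 3 shares of £24,500: Yara and Keturah each take £24,500; Ruthie's £24,500 share passes to Ruthie's issue.
Ruthie's share (£24,500) passes entirely to Ulla.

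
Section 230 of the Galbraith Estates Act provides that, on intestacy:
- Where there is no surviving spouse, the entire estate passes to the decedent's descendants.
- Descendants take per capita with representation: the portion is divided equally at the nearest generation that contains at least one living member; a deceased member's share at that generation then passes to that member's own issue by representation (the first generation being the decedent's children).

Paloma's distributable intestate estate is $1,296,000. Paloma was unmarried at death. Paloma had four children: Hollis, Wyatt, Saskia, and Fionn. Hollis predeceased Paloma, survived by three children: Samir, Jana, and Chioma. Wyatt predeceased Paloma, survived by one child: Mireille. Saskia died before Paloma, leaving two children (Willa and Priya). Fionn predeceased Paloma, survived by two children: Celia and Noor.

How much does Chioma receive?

Chioma receives $162,000.

The entire $1,296,000 passes to the descendants.
No child survives, so the initial division is made at the grandchildren's generation.
That amount ($1,296,000) is divided into 8 shares of $162,000: Samir, Jana, Chioma, Mireille, Willa, Priya, Celia, and Noor each take $162,000.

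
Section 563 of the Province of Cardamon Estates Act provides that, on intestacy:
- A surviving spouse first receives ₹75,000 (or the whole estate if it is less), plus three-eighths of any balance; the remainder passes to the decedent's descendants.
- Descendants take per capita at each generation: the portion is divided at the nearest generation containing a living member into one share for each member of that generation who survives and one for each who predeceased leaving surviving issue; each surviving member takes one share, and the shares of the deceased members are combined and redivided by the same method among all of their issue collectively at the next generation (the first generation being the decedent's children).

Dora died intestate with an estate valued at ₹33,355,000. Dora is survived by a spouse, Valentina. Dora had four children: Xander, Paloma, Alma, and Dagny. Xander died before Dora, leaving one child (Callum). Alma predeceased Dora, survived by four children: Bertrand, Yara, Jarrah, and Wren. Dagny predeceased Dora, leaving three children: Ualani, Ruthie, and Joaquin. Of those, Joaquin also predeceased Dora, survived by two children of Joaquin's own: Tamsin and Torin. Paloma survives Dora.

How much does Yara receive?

Valentina first takes ₹75,000, leaving a balance of ₹33,280,000. Valentina then takes three-eighths of the balance (₹12,480,000), for a total of ₹12,555,000. The remaining ₹20,800,000 passes to the descendants.
The descendants' portion (₹20,800,000) is divided at the children's generation into 4 shares of ₹5,200,000. Paloma takes ₹5,200,000. The 3 shares of the deceased (Xander, Alma, and Dagny) are combined into a pool of ₹15,600,000.
That pool (₹15,600,000) is divided at the grandchildren's generation into 8 shares of ₹1,950,000. Callum, Bertrand, Yara, Jarrah, Wren, Ualani, and Ruthie each take ₹1,950,000. The remaining share for the deceased Joaquin (₹1,950,000) is carried to the next generation.
That pool (₹1,950,000) is divided at the great-grandchildren's generation equally among Tamsin and Torin: ₹975,000 each.

Yara receives ₹1,950,000.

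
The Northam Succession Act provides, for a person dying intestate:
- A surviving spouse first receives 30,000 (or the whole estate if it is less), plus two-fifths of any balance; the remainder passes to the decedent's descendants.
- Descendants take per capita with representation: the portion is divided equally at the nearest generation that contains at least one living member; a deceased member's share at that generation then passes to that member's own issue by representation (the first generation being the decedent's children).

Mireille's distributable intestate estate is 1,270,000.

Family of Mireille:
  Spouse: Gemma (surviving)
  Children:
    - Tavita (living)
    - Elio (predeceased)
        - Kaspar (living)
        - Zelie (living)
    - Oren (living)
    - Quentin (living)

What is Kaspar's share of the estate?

Gemma first takes 30,000, leaving a balance of 1,240,000. Gemma then takes two-fifths of the balance (496,000), for a total of 526,000. The remaining 744,000 passes to the descendants.
The descendants' portion (744,000) is divided into 4 shares of 186,000: Tavita, Oren, and Quentin each take 186,000; Elio's 186,000 share passes to Elio's issue.
Elio's share (186,000) is divided into 2 shares of 93,000: Kaspar and Zelie each take 93,000.

Kaspar receives 93,000.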